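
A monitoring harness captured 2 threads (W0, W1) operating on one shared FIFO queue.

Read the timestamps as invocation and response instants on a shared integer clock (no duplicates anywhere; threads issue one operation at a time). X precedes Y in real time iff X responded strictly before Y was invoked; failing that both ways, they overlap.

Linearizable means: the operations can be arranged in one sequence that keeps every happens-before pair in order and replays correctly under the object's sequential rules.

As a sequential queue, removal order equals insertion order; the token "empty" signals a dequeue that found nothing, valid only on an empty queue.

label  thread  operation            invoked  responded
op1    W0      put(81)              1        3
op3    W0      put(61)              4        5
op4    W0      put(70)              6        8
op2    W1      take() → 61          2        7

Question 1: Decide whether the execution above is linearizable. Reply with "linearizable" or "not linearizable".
not linearizable

prefix check: 1..6 passes, 1..7 fails once op2's time-7 response joins
real-time-consistent orders of the 3 completed operations: 3 — all fail the FIFO queue replay
no completion choice of the 1 pending operation (op4) rescues it — every subset was tried
sample order op1, op2, op3 (pending dropped) stalls at step 2 — op2 take() → 61 has no legal effect
sample order op1, op3, op2 (pending dropped) stalls at step 3 — op2 take() → 61 has no legal effect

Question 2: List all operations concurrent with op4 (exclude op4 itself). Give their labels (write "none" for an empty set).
Answer: op2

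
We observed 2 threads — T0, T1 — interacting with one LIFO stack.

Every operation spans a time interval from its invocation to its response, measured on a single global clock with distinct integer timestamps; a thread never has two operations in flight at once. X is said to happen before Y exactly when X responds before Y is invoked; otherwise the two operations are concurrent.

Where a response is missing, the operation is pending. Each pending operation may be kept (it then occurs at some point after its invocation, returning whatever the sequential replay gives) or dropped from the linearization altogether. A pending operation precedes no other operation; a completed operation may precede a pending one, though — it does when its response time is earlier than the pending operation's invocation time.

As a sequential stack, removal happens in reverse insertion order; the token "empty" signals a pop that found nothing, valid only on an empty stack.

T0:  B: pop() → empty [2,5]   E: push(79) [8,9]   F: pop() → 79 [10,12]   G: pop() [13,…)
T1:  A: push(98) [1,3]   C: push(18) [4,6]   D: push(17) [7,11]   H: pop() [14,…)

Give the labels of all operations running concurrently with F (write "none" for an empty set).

overlap test against F [10,12]: concurrent iff the interval meets 10..12
A [1,3]: before
B [2,5]: before
C [4,6]: before
D [7,11]: concurrent
E [8,9]: before
G [13,…): after
H [14,…): after

D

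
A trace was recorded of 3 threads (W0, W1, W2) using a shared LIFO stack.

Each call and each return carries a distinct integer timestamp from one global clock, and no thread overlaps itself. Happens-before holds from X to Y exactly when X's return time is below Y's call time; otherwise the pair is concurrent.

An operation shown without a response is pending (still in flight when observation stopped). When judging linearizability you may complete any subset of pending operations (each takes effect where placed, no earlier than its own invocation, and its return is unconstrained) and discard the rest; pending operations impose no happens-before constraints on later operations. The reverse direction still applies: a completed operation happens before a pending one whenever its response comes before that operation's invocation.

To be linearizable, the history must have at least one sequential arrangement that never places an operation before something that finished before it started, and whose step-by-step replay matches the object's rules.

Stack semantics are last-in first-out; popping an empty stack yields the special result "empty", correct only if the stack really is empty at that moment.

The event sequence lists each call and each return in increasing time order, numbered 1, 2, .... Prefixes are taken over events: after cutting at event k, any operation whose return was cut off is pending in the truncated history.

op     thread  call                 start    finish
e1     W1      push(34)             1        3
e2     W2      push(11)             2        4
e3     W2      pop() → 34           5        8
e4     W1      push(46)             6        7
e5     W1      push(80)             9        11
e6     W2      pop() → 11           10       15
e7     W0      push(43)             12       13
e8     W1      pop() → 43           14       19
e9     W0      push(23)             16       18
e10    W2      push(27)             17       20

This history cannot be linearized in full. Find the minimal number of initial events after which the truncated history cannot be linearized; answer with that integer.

a valid linearization of events 1..14 exists, for instance e2, e1, e3, e4, e5, e6, e7:
step 1: e2 push(11) — stack <11>
step 2: e1 push(34) — stack <11,34>
step 3: e3 pop() → 34 — stack <11>
step 4: e4 push(46) — stack <11,46>
step 5: e5 push(80) — stack <11,46,80>
step 6: e6 pop() (pending, included) — stack <11,46>
step 7: e7 push(43) — stack <11,46,43>
once event 15 joins (e6's response, time 15), exhaustive search finds no witness
no escape via the 1 pending operation (e8): every completion choice fails
take e1, e2, e3, e4, e5, e6, e7 (pending dropped): step 3 already fails, because e3 pop() → 34 cannot occur there
take e1, e2, e3, e4, e5, e7, e6 (pending dropped): step 3 already fails, because e3 pop() → 34 cannot occur there

15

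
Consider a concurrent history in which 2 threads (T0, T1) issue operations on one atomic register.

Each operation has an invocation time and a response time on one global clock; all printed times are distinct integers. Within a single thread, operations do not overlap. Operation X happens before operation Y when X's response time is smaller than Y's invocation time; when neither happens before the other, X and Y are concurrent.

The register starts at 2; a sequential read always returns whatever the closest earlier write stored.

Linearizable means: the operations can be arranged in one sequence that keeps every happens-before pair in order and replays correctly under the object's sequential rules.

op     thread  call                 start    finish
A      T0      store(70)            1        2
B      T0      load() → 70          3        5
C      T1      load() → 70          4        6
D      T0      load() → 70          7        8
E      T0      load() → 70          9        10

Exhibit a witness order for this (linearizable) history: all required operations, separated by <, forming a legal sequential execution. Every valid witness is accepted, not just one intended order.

after step 1 (A store(70)): value 70
after step 2 (B load() → 70): value 70
after step 3 (C load() → 70): value 70
after step 4 (D load() → 70): value 70
after step 5 (E load() → 70): value 70

A < B < C < D < E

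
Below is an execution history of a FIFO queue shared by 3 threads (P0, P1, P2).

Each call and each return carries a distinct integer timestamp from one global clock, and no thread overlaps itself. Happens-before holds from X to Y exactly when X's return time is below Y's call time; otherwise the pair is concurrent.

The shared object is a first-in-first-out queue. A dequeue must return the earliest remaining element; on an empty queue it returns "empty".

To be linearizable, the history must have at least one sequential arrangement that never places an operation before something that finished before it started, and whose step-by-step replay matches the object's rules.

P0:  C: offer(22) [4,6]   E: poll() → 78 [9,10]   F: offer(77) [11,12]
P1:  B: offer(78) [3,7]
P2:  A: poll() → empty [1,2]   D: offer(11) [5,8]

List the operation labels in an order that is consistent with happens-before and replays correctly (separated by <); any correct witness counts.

A < B < C < D < E < F

step 1: A poll() → empty — queue <>
step 2: B offer(78) — queue <78>
step 3: C offer(22) — queue <78,22>
step 4: D offer(11) — queue <78,22,11>
step 5: E poll() → 78 — queue <22,11>
step 6: F offer(77) — queue <22,11,77>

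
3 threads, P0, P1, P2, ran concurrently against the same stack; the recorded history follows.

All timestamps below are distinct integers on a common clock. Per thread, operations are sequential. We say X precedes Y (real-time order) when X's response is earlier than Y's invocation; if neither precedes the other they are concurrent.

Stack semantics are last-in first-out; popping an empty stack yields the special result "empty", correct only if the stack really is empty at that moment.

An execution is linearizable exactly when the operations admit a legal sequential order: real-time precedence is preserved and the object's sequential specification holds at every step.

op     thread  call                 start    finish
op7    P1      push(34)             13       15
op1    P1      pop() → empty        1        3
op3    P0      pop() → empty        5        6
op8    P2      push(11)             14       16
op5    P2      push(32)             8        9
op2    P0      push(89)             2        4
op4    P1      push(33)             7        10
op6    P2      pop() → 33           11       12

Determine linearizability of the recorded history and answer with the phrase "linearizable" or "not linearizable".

not linearizable

events 1..5 are fine; event 6 — the response of op3 at time 6 — makes the prefix non-linearizable
the 3 completed operations admit 2 real-time orders; each fails the stack replay
sample order op1, op2, op3 stalls at step 3 — op3 pop() → empty has no legal effect
sample order op2, op1, op3 stalls at step 2 — op1 pop() → empty has no legal effect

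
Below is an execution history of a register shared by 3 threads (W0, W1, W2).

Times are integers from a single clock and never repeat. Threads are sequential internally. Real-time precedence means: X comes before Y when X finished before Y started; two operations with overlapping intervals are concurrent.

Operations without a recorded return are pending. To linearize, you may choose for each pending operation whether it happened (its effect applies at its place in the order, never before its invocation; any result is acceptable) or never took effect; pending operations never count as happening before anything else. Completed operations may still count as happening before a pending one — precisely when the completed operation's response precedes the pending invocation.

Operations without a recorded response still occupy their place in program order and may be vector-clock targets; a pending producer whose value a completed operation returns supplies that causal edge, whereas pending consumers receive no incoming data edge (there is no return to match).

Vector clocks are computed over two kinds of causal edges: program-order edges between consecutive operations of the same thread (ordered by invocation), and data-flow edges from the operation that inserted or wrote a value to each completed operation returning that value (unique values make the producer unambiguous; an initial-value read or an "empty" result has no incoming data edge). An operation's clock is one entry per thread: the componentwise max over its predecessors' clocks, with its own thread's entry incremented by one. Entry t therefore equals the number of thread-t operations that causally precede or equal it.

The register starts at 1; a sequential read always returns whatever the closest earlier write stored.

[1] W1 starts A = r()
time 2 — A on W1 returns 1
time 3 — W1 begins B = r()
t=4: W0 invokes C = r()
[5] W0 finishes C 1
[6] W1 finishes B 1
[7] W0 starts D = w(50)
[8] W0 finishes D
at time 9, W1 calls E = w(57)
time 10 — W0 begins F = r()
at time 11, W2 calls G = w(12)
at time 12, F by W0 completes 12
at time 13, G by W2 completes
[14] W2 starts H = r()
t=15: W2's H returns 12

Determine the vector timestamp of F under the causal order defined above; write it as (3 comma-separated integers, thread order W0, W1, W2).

(3, 0, 1)

invoked at 11, G has no predecessors; its own W2 bump gives (0, 0, 1)
invoked at 1, A has no predecessors; its own W1 bump gives (0, 1, 0)
invoked at 4, C has no predecessors; its own W0 bump gives (1, 0, 0)
invoked at 14, H merges VC(G)=(0, 0, 1) and bumps W2's slot → (0, 0, 2)
invoked at 3, B merges VC(A)=(0, 1, 0) and bumps W1's slot → (0, 2, 0)
invoked at 7, D merges VC(C)=(1, 0, 0) and bumps W0's slot → (2, 0, 0)
invoked at 9, E merges VC(B)=(0, 2, 0) and bumps W1's slot → (0, 3, 0)
invoked at 10, F merges VC(D)=(2, 0, 0), VC(G)=(0, 0, 1) and bumps W0's slot → (3, 0, 1)
target: VC(F) = (3, 0, 1)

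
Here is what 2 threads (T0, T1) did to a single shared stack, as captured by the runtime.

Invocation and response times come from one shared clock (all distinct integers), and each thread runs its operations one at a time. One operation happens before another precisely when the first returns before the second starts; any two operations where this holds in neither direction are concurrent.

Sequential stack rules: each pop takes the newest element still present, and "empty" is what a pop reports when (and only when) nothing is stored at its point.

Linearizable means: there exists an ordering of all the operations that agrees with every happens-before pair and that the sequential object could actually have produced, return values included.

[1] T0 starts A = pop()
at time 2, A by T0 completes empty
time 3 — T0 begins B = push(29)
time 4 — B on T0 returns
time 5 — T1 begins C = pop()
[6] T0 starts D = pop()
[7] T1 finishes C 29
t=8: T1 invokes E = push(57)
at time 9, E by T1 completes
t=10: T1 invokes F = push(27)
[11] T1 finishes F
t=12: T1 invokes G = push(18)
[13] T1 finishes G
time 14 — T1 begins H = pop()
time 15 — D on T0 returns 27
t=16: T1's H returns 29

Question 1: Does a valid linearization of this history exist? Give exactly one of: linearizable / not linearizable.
already the first 16 events (up to H's response at time 16) admit no linearization; the first 15 still do
6 orders of the 8 completed stack ops respect real time; none is legal
for example A, B, C, D, E, F, G, H fails at step 4: D pop() → 27 is not legal there
for example A, B, C, E, D, F, G, H fails at step 5: D pop() → 27 is not legal there

not linearizable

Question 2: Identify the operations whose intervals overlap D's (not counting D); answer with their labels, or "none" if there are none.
overlap test against D [6,15]: concurrent iff the interval meets 6..15
A [1,2]: before
B [3,4]: before
C [5,7]: concurrent
E [8,9]: concurrent
F [10,11]: concurrent
G [12,13]: concurrent
H [14,16]: concurrent

C, E, F, G, H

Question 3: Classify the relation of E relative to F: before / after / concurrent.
E spans [8,9], F spans [10,11]
resp(E)=9 < inv(F)=10

before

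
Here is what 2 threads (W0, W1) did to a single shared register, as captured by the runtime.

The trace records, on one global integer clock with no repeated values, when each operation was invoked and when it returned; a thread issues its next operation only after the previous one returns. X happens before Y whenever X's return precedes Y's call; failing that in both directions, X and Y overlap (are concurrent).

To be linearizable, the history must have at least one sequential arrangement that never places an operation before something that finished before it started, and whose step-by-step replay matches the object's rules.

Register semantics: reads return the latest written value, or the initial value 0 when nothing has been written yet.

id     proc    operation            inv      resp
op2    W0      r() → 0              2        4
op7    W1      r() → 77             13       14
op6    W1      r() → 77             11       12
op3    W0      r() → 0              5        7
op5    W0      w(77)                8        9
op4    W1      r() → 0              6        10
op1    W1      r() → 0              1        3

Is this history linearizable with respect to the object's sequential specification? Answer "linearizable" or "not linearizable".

linearizable

a witness: op1, op2, op3, op4, op5, op6, op7
step 1: op1 r() → 0 — value 0
step 2: op2 r() → 0 — value 0
step 3: op3 r() → 0 — value 0
step 4: op4 r() → 0 — value 0
step 5: op5 w(77) — value 77
step 6: op6 r() → 77 — value 77
step 7: op7 r() → 77 — value 77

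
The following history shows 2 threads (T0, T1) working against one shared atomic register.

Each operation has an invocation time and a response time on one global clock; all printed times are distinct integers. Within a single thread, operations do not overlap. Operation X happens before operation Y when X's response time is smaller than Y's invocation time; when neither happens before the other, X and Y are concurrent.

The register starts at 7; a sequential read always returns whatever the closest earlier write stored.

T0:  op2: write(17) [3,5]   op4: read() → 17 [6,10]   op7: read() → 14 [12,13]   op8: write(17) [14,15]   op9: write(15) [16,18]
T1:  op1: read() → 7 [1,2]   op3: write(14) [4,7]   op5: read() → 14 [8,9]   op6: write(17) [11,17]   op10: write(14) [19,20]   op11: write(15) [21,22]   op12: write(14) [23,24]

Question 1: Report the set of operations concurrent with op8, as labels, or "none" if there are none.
Answer: op6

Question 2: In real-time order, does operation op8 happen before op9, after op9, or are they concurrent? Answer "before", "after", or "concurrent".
Answer: before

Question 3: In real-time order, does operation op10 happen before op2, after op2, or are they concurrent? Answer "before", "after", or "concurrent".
Answer: after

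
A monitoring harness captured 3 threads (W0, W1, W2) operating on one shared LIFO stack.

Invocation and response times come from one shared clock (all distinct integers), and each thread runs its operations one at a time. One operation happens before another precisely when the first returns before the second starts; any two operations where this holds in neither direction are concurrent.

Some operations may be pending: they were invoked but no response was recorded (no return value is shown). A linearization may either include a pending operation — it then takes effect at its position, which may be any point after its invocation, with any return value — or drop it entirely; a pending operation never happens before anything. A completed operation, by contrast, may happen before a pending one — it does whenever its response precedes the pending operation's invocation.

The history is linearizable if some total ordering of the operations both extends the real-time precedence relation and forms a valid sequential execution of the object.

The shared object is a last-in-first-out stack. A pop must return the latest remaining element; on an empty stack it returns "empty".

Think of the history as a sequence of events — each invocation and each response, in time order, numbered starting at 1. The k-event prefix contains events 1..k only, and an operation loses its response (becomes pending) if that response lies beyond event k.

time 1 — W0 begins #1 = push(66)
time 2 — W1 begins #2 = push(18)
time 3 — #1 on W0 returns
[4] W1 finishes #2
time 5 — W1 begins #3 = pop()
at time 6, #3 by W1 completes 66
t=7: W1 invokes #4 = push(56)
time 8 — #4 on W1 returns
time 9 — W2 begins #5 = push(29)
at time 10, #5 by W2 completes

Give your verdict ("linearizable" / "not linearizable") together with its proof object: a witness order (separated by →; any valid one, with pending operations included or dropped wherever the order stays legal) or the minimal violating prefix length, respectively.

1. #2 push(18), leaving stack <18>
2. #1 push(66), leaving stack <18,66>
3. #3 pop() → 66, leaving stack <18>
4. #4 push(56), leaving stack <18,56>
5. #5 push(29), leaving stack <18,56,29>

linearizable — witness: #2 → #1 → #3 → #4 → #5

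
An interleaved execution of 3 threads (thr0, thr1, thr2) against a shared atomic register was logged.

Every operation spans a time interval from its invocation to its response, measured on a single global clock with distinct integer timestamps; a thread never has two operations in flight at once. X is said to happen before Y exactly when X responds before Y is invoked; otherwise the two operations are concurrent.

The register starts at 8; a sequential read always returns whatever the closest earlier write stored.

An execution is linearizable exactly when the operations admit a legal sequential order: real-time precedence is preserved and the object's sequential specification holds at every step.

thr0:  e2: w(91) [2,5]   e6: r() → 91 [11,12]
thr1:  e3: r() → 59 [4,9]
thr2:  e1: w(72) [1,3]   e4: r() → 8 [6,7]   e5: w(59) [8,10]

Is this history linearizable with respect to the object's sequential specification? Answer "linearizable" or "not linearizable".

not linearizable

already the first 7 events (up to e4's response at time 7) admit no linearization; the first 6 still do
no legal order exists: 2 real-time-consistent candidates over 3 completed atomic register operations, all rejected
every completion of the 1 pending operation (e3) was checked; none linearizes
take e1, e2, e4 (pending dropped): step 3 already fails, because e4 r() → 8 cannot occur there
take e2, e1, e4 (pending dropped): step 3 already fails, because e4 r() → 8 cannot occur there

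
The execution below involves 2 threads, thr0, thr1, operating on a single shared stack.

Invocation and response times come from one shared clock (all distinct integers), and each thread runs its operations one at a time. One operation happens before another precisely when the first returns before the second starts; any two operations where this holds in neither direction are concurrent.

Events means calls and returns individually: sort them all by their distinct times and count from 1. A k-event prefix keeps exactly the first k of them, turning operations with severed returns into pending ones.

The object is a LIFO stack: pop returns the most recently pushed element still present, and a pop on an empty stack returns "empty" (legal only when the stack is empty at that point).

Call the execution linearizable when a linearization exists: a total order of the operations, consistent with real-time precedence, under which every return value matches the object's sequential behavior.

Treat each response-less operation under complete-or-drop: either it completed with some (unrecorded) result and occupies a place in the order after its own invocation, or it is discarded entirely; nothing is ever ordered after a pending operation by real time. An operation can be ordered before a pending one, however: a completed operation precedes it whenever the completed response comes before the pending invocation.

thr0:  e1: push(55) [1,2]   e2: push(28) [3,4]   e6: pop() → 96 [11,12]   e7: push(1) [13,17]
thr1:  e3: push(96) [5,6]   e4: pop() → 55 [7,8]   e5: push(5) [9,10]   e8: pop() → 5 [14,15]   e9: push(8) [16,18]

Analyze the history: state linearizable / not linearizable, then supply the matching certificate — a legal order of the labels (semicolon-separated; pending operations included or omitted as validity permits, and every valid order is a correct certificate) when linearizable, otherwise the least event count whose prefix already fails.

already the first 8 events (up to e4's response at time 8) admit no linearization; the first 7 still do
a single order respects real time; the 4 completed stack operations fail replay along it
for example e1, e2, e3, e4 fails at step 4: e4 pop() → 55 is not legal there

not linearizable — minimal violating prefix: 8 events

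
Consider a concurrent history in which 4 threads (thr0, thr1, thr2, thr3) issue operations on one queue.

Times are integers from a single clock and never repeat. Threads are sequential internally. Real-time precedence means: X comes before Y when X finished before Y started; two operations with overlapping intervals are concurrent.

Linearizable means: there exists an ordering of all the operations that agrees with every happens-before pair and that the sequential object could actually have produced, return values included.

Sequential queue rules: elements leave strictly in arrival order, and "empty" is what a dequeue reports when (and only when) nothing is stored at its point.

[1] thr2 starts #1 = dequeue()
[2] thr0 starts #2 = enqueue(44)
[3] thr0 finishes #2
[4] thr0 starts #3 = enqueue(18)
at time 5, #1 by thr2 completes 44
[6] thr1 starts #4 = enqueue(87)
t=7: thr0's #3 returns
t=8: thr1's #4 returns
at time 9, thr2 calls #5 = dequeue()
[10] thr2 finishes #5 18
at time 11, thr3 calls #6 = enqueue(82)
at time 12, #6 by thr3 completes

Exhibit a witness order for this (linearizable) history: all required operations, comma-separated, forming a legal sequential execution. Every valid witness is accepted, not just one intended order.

#2, #1, #3, #4, #5, #6

after step 1 (#2 enqueue(44)): queue <44>
after step 2 (#1 dequeue() → 44): queue <>
after step 3 (#3 enqueue(18)): queue <18>
after step 4 (#4 enqueue(87)): queue <18,87>
after step 5 (#5 dequeue() → 18): queue <87>
after step 6 (#6 enqueue(82)): queue <87,82>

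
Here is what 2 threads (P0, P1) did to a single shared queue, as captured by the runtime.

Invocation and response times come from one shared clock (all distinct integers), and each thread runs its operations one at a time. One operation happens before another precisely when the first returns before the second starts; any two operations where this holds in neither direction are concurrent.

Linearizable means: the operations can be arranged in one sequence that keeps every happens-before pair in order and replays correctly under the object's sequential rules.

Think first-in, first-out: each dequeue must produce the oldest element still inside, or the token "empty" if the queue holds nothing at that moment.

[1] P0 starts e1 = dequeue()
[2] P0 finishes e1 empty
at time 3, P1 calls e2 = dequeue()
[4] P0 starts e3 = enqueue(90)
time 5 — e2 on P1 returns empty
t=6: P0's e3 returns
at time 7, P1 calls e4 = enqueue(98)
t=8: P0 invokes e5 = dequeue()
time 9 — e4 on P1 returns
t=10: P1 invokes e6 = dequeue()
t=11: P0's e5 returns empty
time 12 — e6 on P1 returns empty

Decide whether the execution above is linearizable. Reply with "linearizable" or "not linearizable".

prefix check: 1..10 passes, 1..11 fails once e5's time-11 response joins
5 completed operations, 4 real-time-consistent orders — every queue replay fails
include/drop combinations of the 1 pending operation (e6) were all tried; none helps
sample order e1, e2, e3, e4, e5 (pending dropped) stalls at step 5 — e5 dequeue() → empty has no legal effect
sample order e1, e2, e3, e5, e4 (pending dropped) stalls at step 4 — e5 dequeue() → empty has no legal effect

not linearizable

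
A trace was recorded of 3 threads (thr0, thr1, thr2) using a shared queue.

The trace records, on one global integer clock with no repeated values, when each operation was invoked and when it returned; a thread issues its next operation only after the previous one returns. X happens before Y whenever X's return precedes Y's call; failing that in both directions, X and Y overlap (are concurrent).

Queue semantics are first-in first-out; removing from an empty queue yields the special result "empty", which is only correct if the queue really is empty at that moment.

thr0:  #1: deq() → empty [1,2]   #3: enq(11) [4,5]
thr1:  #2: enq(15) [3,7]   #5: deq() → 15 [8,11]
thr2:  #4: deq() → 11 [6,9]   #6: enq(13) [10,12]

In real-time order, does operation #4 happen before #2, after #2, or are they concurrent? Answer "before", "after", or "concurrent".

#4 spans [6,9], #2 spans [3,7]
the intervals overlap in both directions

concurrent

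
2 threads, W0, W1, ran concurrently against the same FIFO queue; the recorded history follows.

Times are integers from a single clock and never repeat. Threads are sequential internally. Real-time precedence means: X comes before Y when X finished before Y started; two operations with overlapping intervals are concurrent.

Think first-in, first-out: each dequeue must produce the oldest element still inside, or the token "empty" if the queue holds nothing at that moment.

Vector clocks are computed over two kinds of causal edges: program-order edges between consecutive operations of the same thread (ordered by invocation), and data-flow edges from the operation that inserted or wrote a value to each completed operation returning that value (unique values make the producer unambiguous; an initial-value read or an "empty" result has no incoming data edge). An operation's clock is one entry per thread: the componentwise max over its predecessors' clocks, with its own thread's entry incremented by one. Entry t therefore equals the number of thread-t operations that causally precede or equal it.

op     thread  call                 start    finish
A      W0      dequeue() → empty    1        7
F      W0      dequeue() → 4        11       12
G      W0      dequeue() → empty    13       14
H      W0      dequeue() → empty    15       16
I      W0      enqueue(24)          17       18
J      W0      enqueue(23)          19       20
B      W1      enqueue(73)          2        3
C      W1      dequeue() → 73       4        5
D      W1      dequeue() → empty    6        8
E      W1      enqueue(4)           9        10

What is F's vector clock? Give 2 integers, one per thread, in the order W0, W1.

root op B, invoked 2: fresh clock plus W1's own tick → (0, 1)
root op A, invoked 1: fresh clock plus W0's own tick → (1, 0)
invoked at 4, C merges VC(B)=(0, 1) and bumps W1's slot → (0, 2)
invoked at 6, D merges VC(C)=(0, 2) and bumps W1's slot → (0, 3)
invoked at 9, E merges VC(D)=(0, 3) and bumps W1's slot → (0, 4)
invoked at 11, F merges VC(A)=(1, 0), VC(E)=(0, 4) and bumps W0's slot → (2, 4)
invoked at 13, G merges VC(F)=(2, 4) and bumps W0's slot → (3, 4)
invoked at 15, H merges VC(G)=(3, 4) and bumps W0's slot → (4, 4)
invoked at 17, I merges VC(H)=(4, 4) and bumps W0's slot → (5, 4)
invoked at 19, J merges VC(I)=(5, 4) and bumps W0's slot → (6, 4)
target: VC(F) = (2, 4)

(2, 4)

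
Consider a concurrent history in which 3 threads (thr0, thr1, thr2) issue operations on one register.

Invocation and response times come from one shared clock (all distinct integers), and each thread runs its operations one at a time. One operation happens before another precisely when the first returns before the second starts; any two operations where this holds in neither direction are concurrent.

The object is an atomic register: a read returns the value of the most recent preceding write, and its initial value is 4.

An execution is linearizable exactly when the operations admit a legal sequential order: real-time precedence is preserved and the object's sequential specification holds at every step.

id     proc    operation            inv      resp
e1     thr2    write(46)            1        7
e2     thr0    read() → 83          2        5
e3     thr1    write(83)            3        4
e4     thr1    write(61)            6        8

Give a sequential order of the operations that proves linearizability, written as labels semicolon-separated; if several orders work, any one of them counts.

e1; e3; e2; e4

step 1: e1 write(46) — value 46
step 2: e3 write(83) — value 83
step 3: e2 read() → 83 — value 83
step 4: e4 write(61) — value 61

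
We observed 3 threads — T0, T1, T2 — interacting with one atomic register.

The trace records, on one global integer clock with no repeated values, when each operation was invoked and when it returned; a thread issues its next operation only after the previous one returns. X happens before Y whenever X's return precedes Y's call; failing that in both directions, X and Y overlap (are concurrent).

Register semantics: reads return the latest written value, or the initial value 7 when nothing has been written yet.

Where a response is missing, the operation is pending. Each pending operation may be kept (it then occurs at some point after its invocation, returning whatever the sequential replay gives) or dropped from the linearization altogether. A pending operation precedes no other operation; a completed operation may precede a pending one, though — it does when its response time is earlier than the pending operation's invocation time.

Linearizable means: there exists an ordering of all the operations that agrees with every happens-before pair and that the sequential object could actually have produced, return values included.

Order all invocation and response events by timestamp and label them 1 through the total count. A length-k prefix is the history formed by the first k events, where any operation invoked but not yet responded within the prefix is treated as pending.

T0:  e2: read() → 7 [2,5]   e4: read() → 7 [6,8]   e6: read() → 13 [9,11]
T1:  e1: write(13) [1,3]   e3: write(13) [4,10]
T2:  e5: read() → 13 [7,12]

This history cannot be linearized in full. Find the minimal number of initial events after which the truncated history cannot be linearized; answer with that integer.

events 1..7 are still linearizable — one witness is e2, e1:
step 1: e2 read() → 7 — value 7
step 2: e1 write(13) — value 13
at event 8 (e4's time-8 response) nothing linearizes any more
including or dropping the 2 pending operations (e3, e5) in any combination fails
sample order e1, e2, e4 (pending dropped) stalls at step 2 — e2 read() → 7 has no legal effect
sample order e2, e1, e4 (pending dropped) stalls at step 3 — e4 read() → 7 has no legal effect

8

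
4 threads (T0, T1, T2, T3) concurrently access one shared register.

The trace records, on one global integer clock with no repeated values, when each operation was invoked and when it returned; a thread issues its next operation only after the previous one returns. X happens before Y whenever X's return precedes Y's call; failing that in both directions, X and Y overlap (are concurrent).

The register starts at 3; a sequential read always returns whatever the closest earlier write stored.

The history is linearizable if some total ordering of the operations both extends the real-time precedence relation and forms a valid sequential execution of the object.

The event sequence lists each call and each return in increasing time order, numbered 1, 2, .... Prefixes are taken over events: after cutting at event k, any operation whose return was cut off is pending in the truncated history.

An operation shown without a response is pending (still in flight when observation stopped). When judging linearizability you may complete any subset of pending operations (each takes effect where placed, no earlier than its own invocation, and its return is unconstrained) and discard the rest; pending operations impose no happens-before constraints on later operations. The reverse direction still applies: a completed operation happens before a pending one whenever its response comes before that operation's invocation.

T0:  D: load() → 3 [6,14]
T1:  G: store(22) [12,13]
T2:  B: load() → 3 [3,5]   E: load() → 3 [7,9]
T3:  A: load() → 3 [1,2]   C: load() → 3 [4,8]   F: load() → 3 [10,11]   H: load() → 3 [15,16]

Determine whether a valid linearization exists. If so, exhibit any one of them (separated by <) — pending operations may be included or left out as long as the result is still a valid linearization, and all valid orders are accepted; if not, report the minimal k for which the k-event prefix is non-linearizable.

the violation lands at event 16, H's response at time 16: events 1..15 linearize, events 1..16 do not
no legal order exists: 14 real-time-consistent candidates over 8 completed register operations, all rejected
for example A, B, C, D, E, F, G, H fails at step 8: H load() → 3 is not legal there
for example A, B, C, E, D, F, G, H fails at step 8: H load() → 3 is not legal there

not linearizable — minimal violating prefix: 16 events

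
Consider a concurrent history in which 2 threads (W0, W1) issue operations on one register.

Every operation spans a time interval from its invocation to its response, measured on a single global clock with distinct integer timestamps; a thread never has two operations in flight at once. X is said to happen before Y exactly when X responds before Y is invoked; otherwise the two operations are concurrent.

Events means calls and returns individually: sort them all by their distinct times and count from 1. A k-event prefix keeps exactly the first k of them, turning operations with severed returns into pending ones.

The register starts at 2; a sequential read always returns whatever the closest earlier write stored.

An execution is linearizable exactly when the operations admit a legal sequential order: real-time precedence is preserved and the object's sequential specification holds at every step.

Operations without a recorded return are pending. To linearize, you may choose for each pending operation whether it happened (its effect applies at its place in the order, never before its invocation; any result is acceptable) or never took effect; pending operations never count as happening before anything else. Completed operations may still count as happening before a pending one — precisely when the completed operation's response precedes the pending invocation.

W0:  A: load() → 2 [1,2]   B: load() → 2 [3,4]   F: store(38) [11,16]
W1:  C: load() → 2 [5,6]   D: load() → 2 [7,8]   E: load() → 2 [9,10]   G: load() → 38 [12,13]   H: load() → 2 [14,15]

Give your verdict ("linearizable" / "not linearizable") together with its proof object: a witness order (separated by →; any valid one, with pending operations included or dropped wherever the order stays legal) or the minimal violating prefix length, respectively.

through event 14 a valid linearization exists; event 15 (H responding at time 15) ends that
exactly one order of the 7 completed ops respects real time; the register replay fails
every completion of the 1 pending operation (F) was checked; none linearizes
e.g. A, B, C, D, E, G, H (pending dropped): illegal at step 6, since G load() → 38 cannot apply there

not linearizable — minimal violating prefix: 15 events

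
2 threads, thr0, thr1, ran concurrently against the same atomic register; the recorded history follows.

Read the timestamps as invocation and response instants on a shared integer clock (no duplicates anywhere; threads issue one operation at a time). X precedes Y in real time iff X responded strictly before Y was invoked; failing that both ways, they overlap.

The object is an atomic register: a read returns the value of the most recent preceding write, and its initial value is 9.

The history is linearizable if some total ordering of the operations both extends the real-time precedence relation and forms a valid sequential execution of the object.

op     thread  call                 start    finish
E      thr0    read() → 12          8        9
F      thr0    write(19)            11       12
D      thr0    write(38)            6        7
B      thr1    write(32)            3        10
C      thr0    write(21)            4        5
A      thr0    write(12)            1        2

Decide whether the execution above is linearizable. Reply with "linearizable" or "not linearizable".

not linearizable

the violation lands at event 9, E's response at time 9: events 1..8 linearize, events 1..9 do not
the sole real-time-consistent order of 4 completed operations fails the atomic register replay
no completion choice of the 1 pending operation (B) rescues it — every subset was tried
for example A, C, D, E (pending dropped) fails at step 4: E read() → 12 is not legal there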